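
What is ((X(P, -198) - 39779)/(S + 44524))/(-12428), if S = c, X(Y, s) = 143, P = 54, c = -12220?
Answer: 3303/33456176 ≈ 9.8726e-5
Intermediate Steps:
S = -12220
((X(P, -198) - 39779)/(S + 44524))/(-12428) = ((143 - 39779)/(-12220 + 44524))/(-12428) = -39636/32304*(-1/12428) = -39636*1/32304*(-1/12428) = -3303/2692*(-1/12428) = 3303/33456176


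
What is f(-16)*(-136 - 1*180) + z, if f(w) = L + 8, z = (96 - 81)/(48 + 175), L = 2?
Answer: -704665/223 ≈ -3159.9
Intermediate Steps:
z = 15/223 ≈ 0.067265
f(w) = 10 (f(w) = 2 + 8 = 10)
f(-16)*(-136 - 1*180) + z = 10*(-136 - 1*180) + 15/223 = 10*(-136 - 180) + 15/223 = 10*(-316) + 15/223 = -3160 + 15/223 = -704665/223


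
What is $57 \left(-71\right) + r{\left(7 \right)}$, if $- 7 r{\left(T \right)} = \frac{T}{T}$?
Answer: $- \frac{28330}{7} \approx -4047.1$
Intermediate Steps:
$r{\left(T \right)} = - \frac{1}{7}$ ($r{\left(T \right)} = - \frac{T \frac{1}{T}}{7} = \left(- \frac{1}{7}\right) 1 = - \frac{1}{7}$)
$57 \left(-71\right) + r{\left(7 \right)} = 57 \left(-71\right) - \frac{1}{7} = -4047 - \frac{1}{7} = - \frac{28330}{7}$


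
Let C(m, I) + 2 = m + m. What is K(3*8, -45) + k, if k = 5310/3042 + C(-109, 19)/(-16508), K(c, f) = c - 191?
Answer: -115249561/697463 ≈ -165.24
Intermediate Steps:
K(c, f) = -191 + c
C(m, I) = -2 + 2*m (C(m, I) = -2 + (m + m) = -2 + 2*m)
k = 1226760/697463 (k = 5310/3042 + (-2 + 2*(-109))/(-16508) = 5310*(1/3042) + (-2 - 218)*(-1/16508) = 295/169 - 220*(-1/16508) = 295/169 + 55/4127 = 1226760/697463 ≈ 1.7589)
K(3*8, -45) + k = (-191 + 3*8) + 1226760/697463 = (-191 + 24) + 1226760/697463 = -167 + 1226760/697463 = -115249561/697463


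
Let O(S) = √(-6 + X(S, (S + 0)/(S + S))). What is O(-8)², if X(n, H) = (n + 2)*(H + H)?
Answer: -12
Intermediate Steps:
X(n, H) = 2*H*(2 + n) (X(n, H) = (2 + n)*(2*H) = 2*H*(2 + n))
O(S) = √(-4 + S) (O(S) = √(-6 + 2*((S + 0)/(S + S))*(2 + S)) = √(-6 + 2*(S/((2*S)))*(2 + S)) = √(-6 + 2*(S*(1/(2*S)))*(2 + S)) = √(-6 + 2*(½)*(2 + S)) = √(-6 + (2 + S)) = √(-4 + S))
O(-8)² = (√(-4 - 8))² = (√(-12))² = (2*I*√3)² = -12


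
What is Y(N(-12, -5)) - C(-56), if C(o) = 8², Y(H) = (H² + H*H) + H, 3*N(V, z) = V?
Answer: -36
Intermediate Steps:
N(V, z) = V/3
Y(H) = H + 2*H² (Y(H) = (H² + H²) + H = 2*H² + H = H + 2*H²)
C(o) = 64
Y(N(-12, -5)) - C(-56) = ((⅓)*(-12))*(1 + 2*((⅓)*(-12))) - 1*64 = -4*(1 + 2*(-4)) - 64 = -4*(1 - 8) - 64 = -4*(-7) - 64 = 28 - 64 = -36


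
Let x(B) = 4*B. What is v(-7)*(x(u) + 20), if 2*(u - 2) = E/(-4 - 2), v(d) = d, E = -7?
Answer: -637/3 ≈ -212.33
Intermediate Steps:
u = 31/12 (u = 2 + (-7/(-4 - 2))/2 = 2 + (-7/(-6))/2 = 2 + (-7*(-1/6))/2 = 2 + (1/2)*(7/6) = 2 + 7/12 = 31/12 ≈ 2.5833)
v(-7)*(x(u) + 20) = -7*(4*(31/12) + 20) = -7*(31/3 + 20) = -7*91/3 = -637/3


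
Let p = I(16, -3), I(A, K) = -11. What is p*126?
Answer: -1386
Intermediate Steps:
p = -11
p*126 = -11*126 = -1386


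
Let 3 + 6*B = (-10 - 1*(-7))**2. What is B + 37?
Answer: 38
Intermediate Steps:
B = 1 (B = -1/2 + (-10 - 1*(-7))**2/6 = -1/2 + (-10 + 7)**2/6 = -1/2 + (1/6)*(-3)**2 = -1/2 + (1/6)*9 = -1/2 + 3/2 = 1)
B + 37 = 1 + 37 = 38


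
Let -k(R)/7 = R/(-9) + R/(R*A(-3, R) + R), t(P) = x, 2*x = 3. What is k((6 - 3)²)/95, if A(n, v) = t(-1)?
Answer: 21/475 ≈ 0.044211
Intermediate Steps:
x = 3/2 (x = (½)*3 = 3/2 ≈ 1.5000)
t(P) = 3/2
A(n, v) = 3/2
k(R) = -14/5 + 7*R/9 (k(R) = -7*(R/(-9) + R/(R*(3/2) + R)) = -7*(R*(-⅑) + R/(3*R/2 + R)) = -7*(-R/9 + R/((5*R/2))) = -7*(-R/9 + R*(2/(5*R))) = -7*(-R/9 + ⅖) = -7*(⅖ - R/9) = -14/5 + 7*R/9)
k((6 - 3)²)/95 = (-14/5 + 7*(6 - 3)²/9)/95 = (-14/5 + (7/9)*3²)*(1/95) = (-14/5 + (7/9)*9)*(1/95) = (-14/5 + 7)*(1/95) = (21/5)*(1/95) = 21/475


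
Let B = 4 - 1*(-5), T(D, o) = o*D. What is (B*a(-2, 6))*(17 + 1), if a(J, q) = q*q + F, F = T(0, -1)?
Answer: 5832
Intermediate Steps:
T(D, o) = D*o
F = 0 (F = 0*(-1) = 0)
a(J, q) = q² (a(J, q) = q*q + 0 = q² + 0 = q²)
B = 9 (B = 4 + 5 = 9)
(B*a(-2, 6))*(17 + 1) = (9*6²)*(17 + 1) = (9*36)*18 = 324*18 = 5832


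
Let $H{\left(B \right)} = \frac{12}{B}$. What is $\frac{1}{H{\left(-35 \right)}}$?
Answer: $- \frac{35}{12} \approx -2.9167$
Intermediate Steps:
$\frac{1}{H{\left(-35 \right)}} = \frac{1}{12 \frac{1}{-35}} = \frac{1}{12 \left(- \frac{1}{35}\right)} = \frac{1}{- \frac{12}{35}} = - \frac{35}{12}$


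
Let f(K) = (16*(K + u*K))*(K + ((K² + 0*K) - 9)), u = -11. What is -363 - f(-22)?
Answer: -1594923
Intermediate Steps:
f(K) = -160*K*(-9 + K + K²) (f(K) = (16*(K - 11*K))*(K + ((K² + 0*K) - 9)) = (16*(-10*K))*(K + ((K² + 0) - 9)) = (-160*K)*(K + (K² - 9)) = (-160*K)*(K + (-9 + K²)) = (-160*K)*(-9 + K + K²) = -160*K*(-9 + K + K²))
-363 - f(-22) = -363 - 160*(-22)*(9 - 1*(-22) - 1*(-22)²) = -363 - 160*(-22)*(9 + 22 - 1*484) = -363 - 160*(-22)*(9 + 22 - 484) = -363 - 160*(-22)*(-453) = -363 - 1*1594560 = -363 - 1594560 = -1594923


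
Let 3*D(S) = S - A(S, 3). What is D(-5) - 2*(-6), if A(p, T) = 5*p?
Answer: 56/3 ≈ 18.667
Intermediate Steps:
D(S) = -4*S/3 (D(S) = (S - 5*S)/3 = (-4*S)/3 = -4*S/3)
D(-5) - 2*(-6) = -4/3*(-5) - 2*(-6) = 20/3 + 12 = 56/3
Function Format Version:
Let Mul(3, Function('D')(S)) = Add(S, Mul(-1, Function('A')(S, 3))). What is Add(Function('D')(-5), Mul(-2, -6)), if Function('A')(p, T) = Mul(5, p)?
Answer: Rational(56, 3) ≈ 18.667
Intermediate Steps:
Function('D')(S) = Mul(Rational(-4, 3), S) (Function('D')(S) = Mul(Rational(1, 3), Add(S, Mul(-1, Mul(5, S)))) = Mul(Rational(1, 3), Add(S, Mul(-5, S))) = Mul(Rational(1, 3), Mul(-4, S)) = Mul(Rational(-4, 3), S))
Add(Function('D')(-5), Mul(-2, -6)) = Add(Mul(Rational(-4, 3), -5), Mul(-2, -6)) = Add(Rational(20, 3), 12) = Rational(56, 3)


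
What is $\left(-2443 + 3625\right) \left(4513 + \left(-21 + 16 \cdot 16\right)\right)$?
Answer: $5612136$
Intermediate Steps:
$\left(-2443 + 3625\right) \left(4513 + \left(-21 + 16 \cdot 16\right)\right) = 1182 \left(4513 + \left(-21 + 256\right)\right) = 1182 \left(4513 + 235\right) = 1182 \cdot 4748 = 5612136$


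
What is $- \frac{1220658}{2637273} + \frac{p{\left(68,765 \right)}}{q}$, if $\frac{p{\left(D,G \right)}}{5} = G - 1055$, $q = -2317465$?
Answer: $- \frac{188333876408}{407452524863} \approx -0.46222$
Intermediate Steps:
$p{\left(D,G \right)} = -5275 + 5 G$ ($p{\left(D,G \right)} = 5 \left(G - 1055\right) = 5 \left(-1055 + G\right) = -5275 + 5 G$)
$- \frac{1220658}{2637273} + \frac{p{\left(68,765 \right)}}{q} = - \frac{1220658}{2637273} + \frac{-5275 + 5 \cdot 765}{-2317465} = \left(-1220658\right) \frac{1}{2637273} + \left(-5275 + 3825\right) \left(- \frac{1}{2317465}\right) = - \frac{406886}{879091} - - \frac{290}{463493} = - \frac{406886}{879091} + \frac{290}{463493} = - \frac{188333876408}{407452524863}$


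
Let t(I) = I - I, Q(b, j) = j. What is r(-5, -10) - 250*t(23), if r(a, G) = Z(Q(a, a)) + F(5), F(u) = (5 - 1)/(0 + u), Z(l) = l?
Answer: -21/5 ≈ -4.2000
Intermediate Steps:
F(u) = 4/u
r(a, G) = ⅘ + a (r(a, G) = a + 4/5 = a + 4*(⅕) = a + ⅘ = ⅘ + a)
t(I) = 0
r(-5, -10) - 250*t(23) = (⅘ - 5) - 250*0 = -21/5 + 0 = -21/5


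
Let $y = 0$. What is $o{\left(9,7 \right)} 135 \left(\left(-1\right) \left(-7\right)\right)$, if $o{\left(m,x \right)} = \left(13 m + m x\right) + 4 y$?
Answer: $170100$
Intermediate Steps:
$o{\left(m,x \right)} = 13 m + m x$ ($o{\left(m,x \right)} = \left(13 m + m x\right) + 4 \cdot 0 = \left(13 m + m x\right) + 0 = 13 m + m x$)
$o{\left(9,7 \right)} 135 \left(\left(-1\right) \left(-7\right)\right) = 9 \left(13 + 7\right) 135 \left(\left(-1\right) \left(-7\right)\right) = 9 \cdot 20 \cdot 135 \cdot 7 = 180 \cdot 135 \cdot 7 = 24300 \cdot 7 = 170100$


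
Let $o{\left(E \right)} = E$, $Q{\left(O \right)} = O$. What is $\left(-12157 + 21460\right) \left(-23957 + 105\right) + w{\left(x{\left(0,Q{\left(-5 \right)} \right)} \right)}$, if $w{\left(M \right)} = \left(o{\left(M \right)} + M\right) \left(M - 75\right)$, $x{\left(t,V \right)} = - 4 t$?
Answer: $-221895156$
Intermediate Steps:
$w{\left(M \right)} = 2 M \left(-75 + M\right)$ ($w{\left(M \right)} = \left(M + M\right) \left(M - 75\right) = 2 M \left(-75 + M\right)$)
$\left(-12157 + 21460\right) \left(-23957 + 105\right) + w{\left(x{\left(0,Q{\left(-5 \right)} \right)} \right)} = \left(-12157 + 21460\right) \left(-23957 + 105\right) + 2 \left(\left(-4\right) 0\right) \left(-75 - 0\right) = 9303 \left(-23852\right) + 2 \cdot 0 \left(-75 + 0\right) = -221895156 + 2 \cdot 0 \left(-75\right) = -221895156 + 0 = -221895156$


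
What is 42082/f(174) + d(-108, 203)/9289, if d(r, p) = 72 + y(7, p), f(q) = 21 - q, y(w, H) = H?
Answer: -390857623/1421217 ≈ -275.02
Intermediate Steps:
d(r, p) = 72 + p
42082/f(174) + d(-108, 203)/9289 = 42082/(21 - 1*174) + (72 + 203)/9289 = 42082/(21 - 174) + 275*(1/9289) = 42082/(-153) + 275/9289 = 42082*(-1/153) + 275/9289 = -42082/153 + 275/9289 = -390857623/1421217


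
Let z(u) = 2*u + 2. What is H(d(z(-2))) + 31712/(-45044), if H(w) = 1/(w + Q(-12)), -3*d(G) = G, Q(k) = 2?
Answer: -29641/90088 ≈ -0.32902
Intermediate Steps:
z(u) = 2 + 2*u
d(G) = -G/3
H(w) = 1/(2 + w) (H(w) = 1/(w + 2) = 1/(2 + w))
H(d(z(-2))) + 31712/(-45044) = 1/(2 - (2 + 2*(-2))/3) + 31712/(-45044) = 1/(2 - (2 - 4)/3) + 31712*(-1/45044) = 1/(2 - 1/3*(-2)) - 7928/11261 = 1/(2 + 2/3) - 7928/11261 = 1/(8/3) - 7928/11261 = 3/8 - 7928/11261 = -29641/90088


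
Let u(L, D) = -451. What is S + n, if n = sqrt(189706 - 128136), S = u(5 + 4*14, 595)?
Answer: -451 + sqrt(61570) ≈ -202.87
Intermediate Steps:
S = -451
n = sqrt(61570) ≈ 248.13
S + n = -451 + sqrt(61570)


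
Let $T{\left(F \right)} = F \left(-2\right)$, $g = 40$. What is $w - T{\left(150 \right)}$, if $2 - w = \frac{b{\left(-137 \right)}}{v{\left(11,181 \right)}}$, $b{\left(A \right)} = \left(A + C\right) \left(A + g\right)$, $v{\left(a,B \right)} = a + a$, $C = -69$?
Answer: $- \frac{6669}{11} \approx -606.27$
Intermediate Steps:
$v{\left(a,B \right)} = 2 a$
$T{\left(F \right)} = - 2 F$
$b{\left(A \right)} = \left(-69 + A\right) \left(40 + A\right)$ ($b{\left(A \right)} = \left(A - 69\right) \left(A + 40\right) = \left(-69 + A\right) \left(40 + A\right)$)
$w = - \frac{9969}{11}$ ($w = 2 - \frac{-2760 + \left(-137\right)^{2} - -3973}{2 \cdot 11} = 2 - \frac{-2760 + 18769 + 3973}{22} = 2 - 19982 \cdot \frac{1}{22} = 2 - \frac{9991}{11} = - \frac{9969}{11} \approx -906.27$)
$w - T{\left(150 \right)} = - \frac{9969}{11} - \left(-2\right) 150 = - \frac{9969}{11} - -300 = - \frac{9969}{11} + 300 = - \frac{6669}{11}$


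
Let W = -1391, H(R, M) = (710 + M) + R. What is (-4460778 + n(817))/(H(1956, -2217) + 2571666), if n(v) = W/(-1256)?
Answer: -5602735777/3230576440 ≈ -1.7343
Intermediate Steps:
H(R, M) = 710 + M + R
n(v) = 1391/1256 (n(v) = -1391/(-1256) = -1391*(-1/1256) = 1391/1256)
(-4460778 + n(817))/(H(1956, -2217) + 2571666) = (-4460778 + 1391/1256)/((710 - 2217 + 1956) + 2571666) = -5602735777/(1256*(449 + 2571666)) = -5602735777/1256/2572115 = -5602735777/1256*1/2572115 = -5602735777/3230576440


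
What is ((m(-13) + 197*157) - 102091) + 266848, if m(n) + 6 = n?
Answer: 195667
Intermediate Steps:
m(n) = -6 + n
((m(-13) + 197*157) - 102091) + 266848 = (((-6 - 13) + 197*157) - 102091) + 266848 = ((-19 + 30929) - 102091) + 266848 = (30910 - 102091) + 266848 = -71181 + 266848 = 195667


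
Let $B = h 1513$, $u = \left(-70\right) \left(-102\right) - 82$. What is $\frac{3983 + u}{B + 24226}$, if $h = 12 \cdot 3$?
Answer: $\frac{11041}{78694} \approx 0.1403$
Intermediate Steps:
$u = 7058$ ($u = 7140 - 82 = 7058$)
$h = 36$
$B = 54468$ ($B = 36 \cdot 1513 = 54468$)
$\frac{3983 + u}{B + 24226} = \frac{3983 + 7058}{54468 + 24226} = \frac{11041}{78694}$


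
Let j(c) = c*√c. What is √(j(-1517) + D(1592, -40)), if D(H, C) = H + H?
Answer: √(3184 - 1517*I*√1517) ≈ 176.57 - 167.31*I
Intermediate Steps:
D(H, C) = 2*H
j(c) = c^(3/2)
√(j(-1517) + D(1592, -40)) = √((-1517)^(3/2) + 2*1592) = √(-1517*I*√1517 + 3184) = √(3184 - 1517*I*√1517)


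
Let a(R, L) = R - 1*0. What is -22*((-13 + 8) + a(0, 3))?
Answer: 110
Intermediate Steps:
a(R, L) = R (a(R, L) = R + 0 = R)
-22*((-13 + 8) + a(0, 3)) = -22*((-13 + 8) + 0) = -22*(-5 + 0) = -22*(-5) = 110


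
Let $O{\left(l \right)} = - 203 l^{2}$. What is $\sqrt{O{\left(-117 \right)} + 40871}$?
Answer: $2 i \sqrt{684499} \approx 1654.7 i$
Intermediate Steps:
$\sqrt{O{\left(-117 \right)} + 40871} = \sqrt{- 203 \left(-117\right)^{2} + 40871} = \sqrt{\left(-203\right) 13689 + 40871} = \sqrt{-2778867 + 40871} = \sqrt{-2737996} = 2 i \sqrt{684499}$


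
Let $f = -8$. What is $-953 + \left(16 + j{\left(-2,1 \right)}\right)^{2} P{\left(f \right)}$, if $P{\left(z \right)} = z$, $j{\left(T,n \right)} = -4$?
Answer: $-2105$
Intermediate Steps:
$-953 + \left(16 + j{\left(-2,1 \right)}\right)^{2} P{\left(f \right)} = -953 + \left(16 - 4\right)^{2} \left(-8\right) = -953 + 12^{2} \left(-8\right) = -953 + 144 \left(-8\right) = -953 - 1152 = -2105$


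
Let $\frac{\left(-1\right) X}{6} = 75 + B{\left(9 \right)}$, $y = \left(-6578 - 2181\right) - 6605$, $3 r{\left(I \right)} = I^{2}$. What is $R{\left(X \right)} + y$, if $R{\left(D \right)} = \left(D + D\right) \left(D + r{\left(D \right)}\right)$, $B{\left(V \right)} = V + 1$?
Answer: $-87929164$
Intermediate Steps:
$B{\left(V \right)} = 1 + V$
$r{\left(I \right)} = \frac{I^{2}}{3}$
$y = -15364$ ($y = -8759 - 6605 = -15364$)
$X = -510$ ($X = - 6 \left(75 + \left(1 + 9\right)\right) = - 6 \left(75 + 10\right) = \left(-6\right) 85 = -510$)
$R{\left(D \right)} = 2 D \left(D + \frac{D^{2}}{3}\right)$ ($R{\left(D \right)} = \left(D + D\right) \left(D + \frac{D^{2}}{3}\right) = 2 D \left(D + \frac{D^{2}}{3}\right)$)
$R{\left(X \right)} + y = \frac{2 \left(-510\right)^{2} \left(3 - 510\right)}{3} - 15364 = \frac{2}{3} \cdot 260100 \left(-507\right) - 15364 = -87913800 - 15364 = -87929164$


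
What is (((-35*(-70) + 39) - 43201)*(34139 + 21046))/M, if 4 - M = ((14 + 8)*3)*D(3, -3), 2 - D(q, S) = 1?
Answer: 1123345860/31 ≈ 3.6237e+7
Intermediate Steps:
D(q, S) = 1 (D(q, S) = 2 - 1*1 = 2 - 1 = 1)
M = -62 (M = 4 - (14 + 8)*3 = 4 - 22*3 = 4 - 66 = -62)
(((-35*(-70) + 39) - 43201)*(34139 + 21046))/M = (((-35*(-70) + 39) - 43201)*(34139 + 21046))/(-62) = (((2450 + 39) - 43201)*55185)*(-1/62) = ((2489 - 43201)*55185)*(-1/62) = -40712*55185*(-1/62) = -2246691720*(-1/62) = 1123345860/31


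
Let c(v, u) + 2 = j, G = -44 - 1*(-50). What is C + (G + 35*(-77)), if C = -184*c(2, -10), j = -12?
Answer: -113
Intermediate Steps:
G = 6 (G = -44 + 50 = 6)
c(v, u) = -14 (c(v, u) = -2 - 12 = -14)
C = 2576 (C = -184*(-14) = 2576)
C + (G + 35*(-77)) = 2576 + (6 + 35*(-77)) = 2576 + (6 - 2695) = 2576 - 2689 = -113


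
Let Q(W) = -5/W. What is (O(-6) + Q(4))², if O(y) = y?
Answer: 841/16 ≈ 52.563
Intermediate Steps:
(O(-6) + Q(4))² = (-6 - 5/4)² = (-29/4)² = 841/16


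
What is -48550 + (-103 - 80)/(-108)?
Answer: -1747739/36 ≈ -48548.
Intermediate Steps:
-48550 + (-103 - 80)/(-108) = -48550 - 183*(-1/108) = -48550 + 61/36 = -1747739/36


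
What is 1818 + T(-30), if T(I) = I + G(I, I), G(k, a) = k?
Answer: 1758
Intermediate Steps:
T(I) = 2*I (T(I) = I + I = 2*I)
1818 + T(-30) = 1818 + 2*(-30) = 1818 - 60 = 1758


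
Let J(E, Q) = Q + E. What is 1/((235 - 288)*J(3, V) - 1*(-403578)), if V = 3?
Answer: 1/403260 ≈ 2.4798e-6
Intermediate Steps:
J(E, Q) = E + Q
1/((235 - 288)*J(3, V) - 1*(-403578)) = 1/((235 - 288)*(3 + 3) - 1*(-403578)) = 1/(-53*6 + 403578) = 1/(-318 + 403578) = 1/403260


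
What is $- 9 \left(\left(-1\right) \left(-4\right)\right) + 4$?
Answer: $-32$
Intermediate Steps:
$- 9 \left(\left(-1\right) \left(-4\right)\right) + 4 = \left(-9\right) 4 + 4 = -36 + 4 = -32$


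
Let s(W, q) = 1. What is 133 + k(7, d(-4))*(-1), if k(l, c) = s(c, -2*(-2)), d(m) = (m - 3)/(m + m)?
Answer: 132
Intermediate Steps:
d(m) = (-3 + m)/(2*m) (d(m) = (-3 + m)/((2*m)) = (-3 + m)*(1/(2*m)) = (-3 + m)/(2*m))
k(l, c) = 1
133 + k(7, d(-4))*(-1) = 133 + 1*(-1) = 133 - 1 = 132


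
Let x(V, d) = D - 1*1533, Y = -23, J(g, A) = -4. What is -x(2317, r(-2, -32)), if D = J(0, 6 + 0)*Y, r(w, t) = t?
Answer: 1441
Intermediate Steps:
D = 92 (D = -4*(-23) = 92)
x(V, d) = -1441 (x(V, d) = 92 - 1*1533 = 92 - 1533 = -1441)
-x(2317, r(-2, -32)) = -1*(-1441) = 1441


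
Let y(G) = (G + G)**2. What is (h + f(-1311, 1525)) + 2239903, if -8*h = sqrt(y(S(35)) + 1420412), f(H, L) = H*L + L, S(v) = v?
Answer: 242153 - 21*sqrt(202)/2 ≈ 2.4200e+5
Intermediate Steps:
y(G) = 4*G**2 (y(G) = (2*G)**2 = 4*G**2)
f(H, L) = L + H*L
h = -21*sqrt(202)/2 (h = -sqrt(4*35**2 + 1420412)/8 = -sqrt(4*1225 + 1420412)/8 = -sqrt(4900 + 1420412)/8 = -21*sqrt(202)/2 ≈ -149.23)
(h + f(-1311, 1525)) + 2239903 = (-21*sqrt(202)/2 + 1525*(1 - 1311)) + 2239903 = (-21*sqrt(202)/2 + 1525*(-1310)) + 2239903 = (-21*sqrt(202)/2 - 1997750) + 2239903 = (-1997750 - 21*sqrt(202)/2) + 2239903 = 242153 - 21*sqrt(202)/2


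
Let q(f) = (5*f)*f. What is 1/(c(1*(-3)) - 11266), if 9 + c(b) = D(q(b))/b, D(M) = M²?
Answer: -1/11950 ≈ -8.3682e-5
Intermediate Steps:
q(f) = 5*f²
c(b) = -9 + 25*b³ (c(b) = -9 + (5*b²)²/b = -9 + (25*b⁴)/b = -9 + 25*b³)
1/(c(1*(-3)) - 11266) = 1/((-9 + 25*(1*(-3))³) - 11266) = 1/((-9 + 25*(-3)³) - 11266) = 1/((-9 + 25*(-27)) - 11266) = 1/((-9 - 675) - 11266) = 1/(-684 - 11266) = 1/(-11950) = -1/11950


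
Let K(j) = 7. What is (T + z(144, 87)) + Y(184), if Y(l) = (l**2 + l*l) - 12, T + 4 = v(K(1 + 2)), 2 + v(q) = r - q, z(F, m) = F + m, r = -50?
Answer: 67868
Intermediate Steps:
v(q) = -52 - q (v(q) = -2 + (-50 - q) = -52 - q)
T = -63 (T = -4 + (-52 - 1*7) = -4 + (-52 - 7) = -4 - 59 = -63)
Y(l) = -12 + 2*l**2 (Y(l) = (l**2 + l**2) - 12 = 2*l**2 - 12 = -12 + 2*l**2)
(T + z(144, 87)) + Y(184) = (-63 + (144 + 87)) + (-12 + 2*184**2) = (-63 + 231) + (-12 + 2*33856) = 168 + (-12 + 67712) = 168 + 67700 = 67868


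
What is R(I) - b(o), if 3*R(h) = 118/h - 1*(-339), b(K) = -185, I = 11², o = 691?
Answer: 108292/363 ≈ 298.33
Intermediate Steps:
I = 121
R(h) = 113 + 118/(3*h) (R(h) = (118/h - 1*(-339))/3 = (118/h + 339)/3 = (339 + 118/h)/3 = 113 + 118/(3*h))
R(I) - b(o) = (113 + (118/3)/121) - 1*(-185) = (113 + (118/3)*(1/121)) + 185 = (113 + 118/363) + 185 = 41137/363 + 185 = 108292/363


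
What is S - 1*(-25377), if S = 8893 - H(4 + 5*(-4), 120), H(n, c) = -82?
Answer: 34352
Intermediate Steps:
S = 8975 (S = 8893 - 1*(-82) = 8893 + 82 = 8975)
S - 1*(-25377) = 8975 - 1*(-25377) = 8975 + 25377 = 34352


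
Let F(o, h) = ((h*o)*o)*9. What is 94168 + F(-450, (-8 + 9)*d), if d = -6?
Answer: -10840832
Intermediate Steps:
F(o, h) = 9*h*o² (F(o, h) = (h*o²)*9 = 9*h*o²)
94168 + F(-450, (-8 + 9)*d) = 94168 + 9*((-8 + 9)*(-6))*(-450)² = 94168 + 9*(1*(-6))*202500 = 94168 + 9*(-6)*202500 = 94168 - 10935000 = -10840832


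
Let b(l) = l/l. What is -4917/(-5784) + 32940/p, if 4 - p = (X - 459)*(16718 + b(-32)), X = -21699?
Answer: 303623401277/357123060184 ≈ 0.85019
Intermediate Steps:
b(l) = 1
p = 370459606 (p = 4 - (-21699 - 459)*(16718 + 1) = 4 - (-22158)*16719 = 4 - 1*(-370459602) = 4 + 370459602 = 370459606)
-4917/(-5784) + 32940/p = -4917/(-5784) + 32940/370459606 = -4917*(-1/5784) + 32940*(1/370459606) = 1639/1928 + 16470/185229803 = 303623401277/357123060184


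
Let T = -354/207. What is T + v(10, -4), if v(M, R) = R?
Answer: -394/69 ≈ -5.7101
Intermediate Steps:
T = -118/69 (T = -354*1/207 = -118/69 ≈ -1.7101)
T + v(10, -4) = -118/69 - 4 = -394/69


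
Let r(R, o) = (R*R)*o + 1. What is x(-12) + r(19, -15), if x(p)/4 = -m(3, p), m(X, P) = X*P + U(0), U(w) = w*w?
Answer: -5270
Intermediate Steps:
U(w) = w**2
m(X, P) = P*X (m(X, P) = X*P + 0**2 = P*X + 0 = P*X)
r(R, o) = 1 + o*R**2 (r(R, o) = R**2*o + 1 = o*R**2 + 1 = 1 + o*R**2)
x(p) = -12*p (x(p) = 4*(-p*3) = 4*(-3*p) = -12*p)
x(-12) + r(19, -15) = -12*(-12) + (1 - 15*19**2) = 144 + (1 - 15*361) = 144 + (1 - 5415) = 144 - 5414 = -5270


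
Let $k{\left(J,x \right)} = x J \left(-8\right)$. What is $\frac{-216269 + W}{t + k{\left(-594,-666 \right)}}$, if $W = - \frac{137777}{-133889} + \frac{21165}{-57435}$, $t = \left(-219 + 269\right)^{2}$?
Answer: $\frac{15838905581305}{231600603623956} \approx 0.068389$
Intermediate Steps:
$k{\left(J,x \right)} = - 8 J x$ ($k{\left(J,x \right)} = J x \left(-8\right) = - 8 J x$)
$t = 2500$ ($t = 50^{2} = 2500$)
$W = \frac{48375822}{73237283}$ ($W = \left(-137777\right) \left(- \frac{1}{133889}\right) + 21165 \left(- \frac{1}{57435}\right) = \frac{137777}{133889} - \frac{1411}{3829} = \frac{48375822}{73237283} \approx 0.66054$)
$\frac{-216269 + W}{t + k{\left(-594,-666 \right)}} = \frac{-216269 + \frac{48375822}{73237283}}{2500 - \left(-4752\right) \left(-666\right)} = - \frac{15838905581305}{73237283 \left(2500 - 3164832\right)} = - \frac{15838905581305}{73237283 \left(-3162332\right)} = \left(- \frac{15838905581305}{73237283}\right) \left(- \frac{1}{3162332}\right) = \frac{15838905581305}{231600603623956}$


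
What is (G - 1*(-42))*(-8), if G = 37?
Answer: -632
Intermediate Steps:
(G - 1*(-42))*(-8) = (37 - 1*(-42))*(-8) = (37 + 42)*(-8) = 79*(-8) = -632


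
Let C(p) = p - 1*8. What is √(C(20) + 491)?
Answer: √503 ≈ 22.428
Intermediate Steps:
C(p) = -8 + p (C(p) = p - 8 = -8 + p)
√(C(20) + 491) = √((-8 + 20) + 491) = √(12 + 491) = √503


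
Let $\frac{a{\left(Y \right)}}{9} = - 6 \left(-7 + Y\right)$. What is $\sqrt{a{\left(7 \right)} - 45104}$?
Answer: $4 i \sqrt{2819} \approx 212.38 i$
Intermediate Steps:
$a{\left(Y \right)} = 378 - 54 Y$ ($a{\left(Y \right)} = 9 \left(- 6 \left(-7 + Y\right)\right) = 9 \left(42 - 6 Y\right) = 378 - 54 Y$)
$\sqrt{a{\left(7 \right)} - 45104} = \sqrt{\left(378 - 378\right) - 45104} = \sqrt{0 - 45104} = \sqrt{-45104} = 4 i \sqrt{2819}$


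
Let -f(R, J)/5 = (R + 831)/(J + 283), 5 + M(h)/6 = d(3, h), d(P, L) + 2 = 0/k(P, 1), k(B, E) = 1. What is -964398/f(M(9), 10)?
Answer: 94189538/1315 ≈ 71627.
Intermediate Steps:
d(P, L) = -2 (d(P, L) = -2 + 0/1 = -2 + 0*1 = -2 + 0 = -2)
M(h) = -42 (M(h) = -30 + 6*(-2) = -30 - 12 = -42)
f(R, J) = -5*(831 + R)/(283 + J) (f(R, J) = -5*(R + 831)/(J + 283) = -5*(831 + R)/(283 + J))
-964398/f(M(9), 10) = -964398*(283 + 10)/(5*(-831 - 1*(-42))) = -964398*293/(5*(-831 + 42)) = -964398/(5*(1/293)*(-789)) = -964398/(-3945/293) = -964398*(-293/3945) = 94189538/1315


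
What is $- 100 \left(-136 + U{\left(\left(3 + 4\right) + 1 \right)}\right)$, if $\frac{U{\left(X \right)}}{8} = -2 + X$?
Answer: $8800$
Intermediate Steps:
$U{\left(X \right)} = -16 + 8 X$ ($U{\left(X \right)} = 8 \left(-2 + X\right) = -16 + 8 X$)
$- 100 \left(-136 + U{\left(\left(3 + 4\right) + 1 \right)}\right) = - 100 \left(-136 - \left(16 - 8 \left(\left(3 + 4\right) + 1\right)\right)\right) = - 100 \left(-136 - \left(16 - 8 \left(7 + 1\right)\right)\right) = - 100 \left(-136 + \left(-16 + 8 \cdot 8\right)\right) = - 100 \left(-136 + \left(-16 + 64\right)\right) = - 100 \left(-136 + 48\right) = \left(-100\right) \left(-88\right) = 8800$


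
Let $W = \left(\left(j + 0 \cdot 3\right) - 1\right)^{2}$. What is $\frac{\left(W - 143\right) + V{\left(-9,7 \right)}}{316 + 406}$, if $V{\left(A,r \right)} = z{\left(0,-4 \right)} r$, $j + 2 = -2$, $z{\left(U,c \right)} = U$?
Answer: $- \frac{59}{361} \approx -0.16343$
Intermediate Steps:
$j = -4$ ($j = -2 - 2 = -4$)
$V{\left(A,r \right)} = 0$ ($V{\left(A,r \right)} = 0 r = 0$)
$W = 25$ ($W = \left(\left(-4 + 0 \cdot 3\right) - 1\right)^{2} = \left(\left(-4 + 0\right) - 1\right)^{2} = \left(-4 - 1\right)^{2} = \left(-5\right)^{2} = 25$)
$\frac{\left(W - 143\right) + V{\left(-9,7 \right)}}{316 + 406} = \frac{\left(25 - 143\right) + 0}{316 + 406} = \frac{\left(25 - 143\right) + 0}{722} = \left(-118 + 0\right) \frac{1}{722} = \left(-118\right) \frac{1}{722} = - \frac{59}{361}$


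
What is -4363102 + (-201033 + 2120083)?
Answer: -2444052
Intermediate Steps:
-4363102 + (-201033 + 2120083) = -4363102 + 1919050 = -2444052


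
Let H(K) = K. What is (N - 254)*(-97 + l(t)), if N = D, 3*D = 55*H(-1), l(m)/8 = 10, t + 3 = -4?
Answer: 13889/3 ≈ 4629.7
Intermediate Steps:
t = -7 (t = -3 - 4 = -7)
l(m) = 80 (l(m) = 8*10 = 80)
D = -55/3 (D = (55*(-1))/3 = (⅓)*(-55) = -55/3 ≈ -18.333)
N = -55/3 ≈ -18.333
(N - 254)*(-97 + l(t)) = (-55/3 - 254)*(-97 + 80) = -817/3*(-17) = 13889/3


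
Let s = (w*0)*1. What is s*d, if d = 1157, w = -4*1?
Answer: 0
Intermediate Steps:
w = -4
s = 0 (s = -4*0*1 = 0*1 = 0)
s*d = 0*1157 = 0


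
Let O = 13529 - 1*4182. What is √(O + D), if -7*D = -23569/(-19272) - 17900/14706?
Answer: √28386116452059770866/55108284 ≈ 96.680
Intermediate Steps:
O = 9347 (O = 13529 - 4182 = 9347)
D = -272819/330649704 (D = -(-23569/(-19272) - 17900/14706)/7 = -(-23569*(-1/19272) - 17900*1/14706)/7 = -(23569/19272 - 8950/7353)/7 = -⅐*272819/47235672 = -272819/330649704 ≈ -0.00082510)
√(O + D) = √(9347 - 272819/330649704) = √(3090582510469/330649704) = √28386116452059770866/55108284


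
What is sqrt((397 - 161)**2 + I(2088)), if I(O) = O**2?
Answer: 4*sqrt(275965) ≈ 2101.3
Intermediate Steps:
sqrt((397 - 161)**2 + I(2088)) = sqrt((397 - 161)**2 + 2088**2) = sqrt(236**2 + 4359744) = sqrt(55696 + 4359744) = sqrt(4415440) = 4*sqrt(275965)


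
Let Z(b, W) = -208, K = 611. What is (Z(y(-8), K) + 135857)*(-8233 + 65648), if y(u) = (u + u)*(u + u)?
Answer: 7788287335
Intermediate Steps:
y(u) = 4*u² (y(u) = (2*u)*(2*u) = 4*u²)
(Z(y(-8), K) + 135857)*(-8233 + 65648) = (-208 + 135857)*(-8233 + 65648) = 135649*57415 = 7788287335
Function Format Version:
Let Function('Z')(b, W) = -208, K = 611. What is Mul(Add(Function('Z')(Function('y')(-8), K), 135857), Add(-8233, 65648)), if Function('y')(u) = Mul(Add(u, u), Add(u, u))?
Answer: 7788287335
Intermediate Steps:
Function('y')(u) = Mul(4, Pow(u, 2)) (Function('y')(u) = Mul(Mul(2, u), Mul(2, u)) = Mul(4, Pow(u, 2)))
Mul(Add(Function('Z')(Function('y')(-8), K), 135857), Add(-8233, 65648)) = Mul(Add(-208, 135857), Add(-8233, 65648)) = Mul(135649, 57415) = 7788287335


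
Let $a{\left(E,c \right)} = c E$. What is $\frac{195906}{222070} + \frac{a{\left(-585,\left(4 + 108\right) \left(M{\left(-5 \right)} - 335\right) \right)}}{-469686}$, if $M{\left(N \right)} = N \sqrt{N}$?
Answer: $- \frac{1074178917}{23428385} - \frac{7800 i \sqrt{5}}{11183} \approx -45.849 - 1.5596 i$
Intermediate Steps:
$M{\left(N \right)} = N^{\frac{3}{2}}$
$a{\left(E,c \right)} = E c$
$\frac{195906}{222070} + \frac{a{\left(-585,\left(4 + 108\right) \left(M{\left(-5 \right)} - 335\right) \right)}}{-469686} = \frac{195906}{222070} + \frac{\left(-585\right) \left(4 + 108\right) \left(\left(-5\right)^{\frac{3}{2}} - 335\right)}{-469686} = 195906 \cdot \frac{1}{222070} + - 585 \cdot 112 \left(- 5 i \sqrt{5} - 335\right) \left(- \frac{1}{469686}\right) = \frac{97953}{111035} + - 585 \cdot 112 \left(-335 - 5 i \sqrt{5}\right) \left(- \frac{1}{469686}\right) = \frac{97953}{111035} + - 585 \left(-37520 - 560 i \sqrt{5}\right) \left(- \frac{1}{469686}\right) = \frac{97953}{111035} + \left(21949200 + 327600 i \sqrt{5}\right) \left(- \frac{1}{469686}\right) = \frac{97953}{111035} - \left(\frac{522600}{11183} + \frac{7800 i \sqrt{5}}{11183}\right) = - \frac{1074178917}{23428385} - \frac{7800 i \sqrt{5}}{11183}$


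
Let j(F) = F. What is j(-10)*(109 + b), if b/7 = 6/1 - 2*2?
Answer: -1230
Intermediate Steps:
b = 14 (b = 7*(6/1 - 2*2) = 7*(6*1 - 4) = 7*(6 - 4) = 7*2 = 14)
j(-10)*(109 + b) = -10*(109 + 14) = -10*123 = -1230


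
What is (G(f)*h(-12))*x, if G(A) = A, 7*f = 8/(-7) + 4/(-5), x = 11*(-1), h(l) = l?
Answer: -8976/245 ≈ -36.637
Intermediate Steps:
x = -11
f = -68/245 (f = (8/(-7) + 4/(-5))/7 = (8*(-1/7) + 4*(-1/5))/7 = (-8/7 - 4/5)/7 = (1/7)*(-68/35) = -68/245 ≈ -0.27755)
(G(f)*h(-12))*x = -68/245*(-12)*(-11) = (816/245)*(-11) = -8976/245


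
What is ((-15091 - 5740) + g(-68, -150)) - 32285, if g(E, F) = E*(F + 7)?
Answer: -43392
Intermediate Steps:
g(E, F) = E*(7 + F)
((-15091 - 5740) + g(-68, -150)) - 32285 = ((-15091 - 5740) - 68*(7 - 150)) - 32285 = (-20831 - 68*(-143)) - 32285 = (-20831 + 9724) - 32285 = -11107 - 32285 = -43392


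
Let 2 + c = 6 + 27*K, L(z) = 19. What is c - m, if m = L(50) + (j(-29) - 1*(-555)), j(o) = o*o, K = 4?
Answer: -1303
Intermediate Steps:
j(o) = o²
c = 112 (c = -2 + (6 + 27*4) = -2 + (6 + 108) = -2 + 114 = 112)
m = 1415 (m = 19 + ((-29)² - 1*(-555)) = 19 + (841 + 555) = 19 + 1396 = 1415)
c - m = 112 - 1*1415 = 112 - 1415 = -1303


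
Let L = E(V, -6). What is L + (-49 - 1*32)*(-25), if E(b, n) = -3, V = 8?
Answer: 2022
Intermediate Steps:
L = -3
L + (-49 - 1*32)*(-25) = -3 + (-49 - 1*32)*(-25) = -3 + (-49 - 32)*(-25) = -3 - 81*(-25) = -3 + 2025 = 2022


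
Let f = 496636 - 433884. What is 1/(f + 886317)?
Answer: 1/949069 ≈ 1.0537e-6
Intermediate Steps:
f = 62752
1/(f + 886317) = 1/(62752 + 886317) = 1/949069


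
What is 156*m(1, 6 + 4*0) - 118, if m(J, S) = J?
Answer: 38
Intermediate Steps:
156*m(1, 6 + 4*0) - 118 = 156*1 - 118 = 156 - 118 = 38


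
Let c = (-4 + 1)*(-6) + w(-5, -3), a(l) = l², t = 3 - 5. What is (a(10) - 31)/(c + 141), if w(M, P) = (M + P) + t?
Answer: 69/149 ≈ 0.46309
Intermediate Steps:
t = -2
w(M, P) = -2 + M + P (w(M, P) = (M + P) - 2 = -2 + M + P)
c = 8 (c = (-4 + 1)*(-6) + (-2 - 5 - 3) = -3*(-6) - 10 = 18 - 10 = 8)
(a(10) - 31)/(c + 141) = (10² - 31)/(8 + 141) = (100 - 31)/149 = 69*(1/149) = 69/149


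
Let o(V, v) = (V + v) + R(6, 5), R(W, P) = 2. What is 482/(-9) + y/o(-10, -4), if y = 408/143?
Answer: -69232/1287 ≈ -53.793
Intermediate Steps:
y = 408/143 (y = 408*(1/143) = 408/143 ≈ 2.8531)
o(V, v) = 2 + V + v (o(V, v) = (V + v) + 2 = 2 + V + v)
482/(-9) + y/o(-10, -4) = 482/(-9) + 408/(143*(2 - 10 - 4)) = 482*(-1/9) + (408/143)/(-12) = -482/9 + (408/143)*(-1/12) = -482/9 - 34/143 = -69232/1287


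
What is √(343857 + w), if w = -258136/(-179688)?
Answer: 2*√43368846242646/22461 ≈ 586.39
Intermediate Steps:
w = 32267/22461 (w = -258136*(-1/179688) = 32267/22461 ≈ 1.4366)
√(343857 + w) = √(343857 + 32267/22461) = √(7723404344/22461) = 2*√43368846242646/22461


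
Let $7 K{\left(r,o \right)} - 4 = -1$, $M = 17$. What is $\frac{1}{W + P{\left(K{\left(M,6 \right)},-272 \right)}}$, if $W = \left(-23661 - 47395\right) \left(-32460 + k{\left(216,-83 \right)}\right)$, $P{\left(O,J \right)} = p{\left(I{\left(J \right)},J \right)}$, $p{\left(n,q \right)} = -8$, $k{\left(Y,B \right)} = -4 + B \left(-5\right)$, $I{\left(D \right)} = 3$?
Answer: $\frac{1}{2277273736} \approx 4.3912 \cdot 10^{-10}$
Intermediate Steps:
$k{\left(Y,B \right)} = -4 - 5 B$
$K{\left(r,o \right)} = \frac{3}{7}$ ($K{\left(r,o \right)} = \frac{4}{7} + \frac{1}{7} \left(-1\right) = \frac{4}{7} - \frac{1}{7} = \frac{3}{7}$)
$P{\left(O,J \right)} = -8$
$W = 2277273744$ ($W = \left(-23661 - 47395\right) \left(-32460 - -411\right) = - 71056 \left(-32460 + \left(-4 + 415\right)\right) = - 71056 \left(-32460 + 411\right) = \left(-71056\right) \left(-32049\right) = 2277273744$)
$\frac{1}{W + P{\left(K{\left(M,6 \right)},-272 \right)}} = \frac{1}{2277273744 - 8} = \frac{1}{2277273736}$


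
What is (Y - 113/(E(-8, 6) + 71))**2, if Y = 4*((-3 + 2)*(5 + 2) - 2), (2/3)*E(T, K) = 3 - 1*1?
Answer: 7711729/5476 ≈ 1408.3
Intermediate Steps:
E(T, K) = 3 (E(T, K) = 3*(3 - 1*1)/2 = 3*(3 - 1)/2 = (3/2)*2 = 3)
Y = -36 (Y = 4*(-1*7 - 2) = 4*(-7 - 2) = 4*(-9) = -36)
(Y - 113/(E(-8, 6) + 71))**2 = (-36 - 113/(3 + 71))**2 = (-36 - 113/74)**2 = (-2777/74)**2 = 7711729/5476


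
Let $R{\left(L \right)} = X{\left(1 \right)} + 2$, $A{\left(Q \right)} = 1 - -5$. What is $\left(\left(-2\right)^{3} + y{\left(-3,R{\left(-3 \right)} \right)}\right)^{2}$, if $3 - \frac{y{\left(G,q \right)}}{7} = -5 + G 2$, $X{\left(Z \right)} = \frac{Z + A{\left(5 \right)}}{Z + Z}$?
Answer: $8100$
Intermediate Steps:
$A{\left(Q \right)} = 6$ ($A{\left(Q \right)} = 1 + 5 = 6$)
$X{\left(Z \right)} = \frac{6 + Z}{2 Z}$ ($X{\left(Z \right)} = \frac{Z + 6}{Z + Z} = \frac{6 + Z}{2 Z}$)
$R{\left(L \right)} = \frac{11}{2}$ ($R{\left(L \right)} = \frac{6 + 1}{2 \cdot 1} + 2 = \frac{1}{2} \cdot 1 \cdot 7 + 2 = \frac{7}{2} + 2 = \frac{11}{2}$)
$y{\left(G,q \right)} = 56 - 14 G$ ($y{\left(G,q \right)} = 21 - 7 \left(-5 + G 2\right) = 21 - 7 \left(-5 + 2 G\right) = 21 - \left(-35 + 14 G\right) = 56 - 14 G$)
$\left(\left(-2\right)^{3} + y{\left(-3,R{\left(-3 \right)} \right)}\right)^{2} = \left(\left(-2\right)^{3} + \left(56 - -42\right)\right)^{2} = \left(-8 + \left(56 + 42\right)\right)^{2} = \left(-8 + 98\right)^{2} = 90^{2} = 8100$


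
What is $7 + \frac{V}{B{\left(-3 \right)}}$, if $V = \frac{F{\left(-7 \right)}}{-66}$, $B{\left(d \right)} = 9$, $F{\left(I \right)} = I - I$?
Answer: $7$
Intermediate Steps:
$F{\left(I \right)} = 0$
$V = 0$ ($V = \frac{0}{-66} = 0 \left(- \frac{1}{66}\right) = 0$)
$7 + \frac{V}{B{\left(-3 \right)}} = 7 + \frac{1}{9} \cdot 0 = 7 + 0 = 7$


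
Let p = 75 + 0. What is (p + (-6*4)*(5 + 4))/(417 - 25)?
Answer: -141/392 ≈ -0.35969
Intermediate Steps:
p = 75
(p + (-6*4)*(5 + 4))/(417 - 25) = (75 + (-6*4)*(5 + 4))/(417 - 25) = (75 - 24*9)/392 = (75 - 216)*(1/392) = -141*1/392 = -141/392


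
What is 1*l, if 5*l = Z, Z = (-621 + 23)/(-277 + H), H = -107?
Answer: 299/960 ≈ 0.31146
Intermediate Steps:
Z = 299/192 (Z = (-621 + 23)/(-277 - 107) = -598/(-384) = -598*(-1/384) = 299/192 ≈ 1.5573)
l = 299/960 (l = (1/5)*(299/192) = 299/960 ≈ 0.31146)
1*l = 1*(299/960) = 299/960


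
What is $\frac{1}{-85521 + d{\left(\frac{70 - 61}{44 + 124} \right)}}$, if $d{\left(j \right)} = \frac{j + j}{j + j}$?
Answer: $- \frac{1}{85520} \approx -1.1693 \cdot 10^{-5}$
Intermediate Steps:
$d{\left(j \right)} = 1$ ($d{\left(j \right)} = \frac{2 j}{2 j} = 2 j \frac{1}{2 j} = 1$)
$\frac{1}{-85521 + d{\left(\frac{70 - 61}{44 + 124} \right)}} = \frac{1}{-85521 + 1} = \frac{1}{-85520} = - \frac{1}{85520}$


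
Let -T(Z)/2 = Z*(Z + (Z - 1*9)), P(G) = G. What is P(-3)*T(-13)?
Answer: 2730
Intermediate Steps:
T(Z) = -2*Z*(-9 + 2*Z) (T(Z) = -2*Z*(Z + (Z - 1*9)) = -2*Z*(Z + (Z - 9)) = -2*Z*(Z + (-9 + Z)) = -2*Z*(-9 + 2*Z))
P(-3)*T(-13) = -6*(-13)*(9 - 2*(-13)) = -6*(-13)*(9 + 26) = -6*(-13)*35 = -3*(-910) = 2730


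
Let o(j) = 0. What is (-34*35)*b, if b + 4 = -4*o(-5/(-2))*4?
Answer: 4760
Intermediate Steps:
b = -4 (b = -4 - 4*0*4 = -4 + 0*4 = -4 + 0 = -4)
(-34*35)*b = -34*35*(-4) = -1190*(-4) = 4760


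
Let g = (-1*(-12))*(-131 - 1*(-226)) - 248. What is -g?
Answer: -892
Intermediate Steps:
g = 892 (g = 12*(-131 + 226) - 248 = 12*95 - 248 = 1140 - 248 = 892)
-g = -1*892 = -892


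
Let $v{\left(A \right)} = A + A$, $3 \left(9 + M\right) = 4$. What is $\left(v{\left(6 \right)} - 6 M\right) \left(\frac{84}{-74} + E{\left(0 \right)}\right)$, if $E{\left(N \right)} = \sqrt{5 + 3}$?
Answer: $- \frac{2436}{37} + 116 \sqrt{2} \approx 98.211$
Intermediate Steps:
$M = - \frac{23}{3}$ ($M = -9 + \frac{1}{3} \cdot 4 = -9 + \frac{4}{3} = - \frac{23}{3} \approx -7.6667$)
$v{\left(A \right)} = 2 A$
$E{\left(N \right)} = 2 \sqrt{2}$ ($E{\left(N \right)} = \sqrt{8} = 2 \sqrt{2}$)
$\left(v{\left(6 \right)} - 6 M\right) \left(\frac{84}{-74} + E{\left(0 \right)}\right) = \left(2 \cdot 6 - -46\right) \left(\frac{84}{-74} + 2 \sqrt{2}\right) = \left(12 + 46\right) \left(84 \left(- \frac{1}{74}\right) + 2 \sqrt{2}\right) = 58 \left(- \frac{42}{37} + 2 \sqrt{2}\right) = - \frac{2436}{37} + 116 \sqrt{2}$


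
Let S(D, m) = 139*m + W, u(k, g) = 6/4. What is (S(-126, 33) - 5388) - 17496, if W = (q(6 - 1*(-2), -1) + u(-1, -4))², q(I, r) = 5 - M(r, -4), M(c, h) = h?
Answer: -72747/4 ≈ -18187.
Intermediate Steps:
q(I, r) = 9 (q(I, r) = 5 - 1*(-4) = 5 + 4 = 9)
u(k, g) = 3/2 (u(k, g) = 6*(¼) = 3/2)
W = 441/4 (W = (9 + 3/2)² = (21/2)² = 441/4 ≈ 110.25)
S(D, m) = 441/4 + 139*m (S(D, m) = 139*m + 441/4 = 441/4 + 139*m)
(S(-126, 33) - 5388) - 17496 = ((441/4 + 139*33) - 5388) - 17496 = ((441/4 + 4587) - 5388) - 17496 = (18789/4 - 5388) - 17496 = -2763/4 - 17496 = -72747/4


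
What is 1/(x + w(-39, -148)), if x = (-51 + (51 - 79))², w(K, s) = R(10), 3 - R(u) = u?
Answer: 1/6234 ≈ 0.00016041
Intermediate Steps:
R(u) = 3 - u
w(K, s) = -7 (w(K, s) = 3 - 1*10 = 3 - 10 = -7)
x = 6241 (x = (-51 - 28)² = (-79)² = 6241)
1/(x + w(-39, -148)) = 1/(6241 - 7) = 1/6234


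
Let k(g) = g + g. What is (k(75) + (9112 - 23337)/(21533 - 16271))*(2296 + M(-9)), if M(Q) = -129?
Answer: 1679587525/5262 ≈ 3.1919e+5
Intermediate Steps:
k(g) = 2*g
(k(75) + (9112 - 23337)/(21533 - 16271))*(2296 + M(-9)) = (2*75 + (9112 - 23337)/(21533 - 16271))*(2296 - 129) = (150 - 14225/5262)*2167 = (775075/5262)*2167 = 1679587525/5262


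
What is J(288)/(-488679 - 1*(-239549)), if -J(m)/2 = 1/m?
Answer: 1/35874720 ≈ 2.7875e-8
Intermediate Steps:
J(m) = -2/m
J(288)/(-488679 - 1*(-239549)) = (-2/288)/(-488679 - 1*(-239549)) = (-2*1/288)/(-488679 + 239549) = -1/144/(-249130) = -1/144*(-1/249130) = 1/35874720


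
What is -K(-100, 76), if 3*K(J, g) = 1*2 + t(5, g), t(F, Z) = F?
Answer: -7/3 ≈ -2.3333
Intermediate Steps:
K(J, g) = 7/3 (K(J, g) = (1*2 + 5)/3 = (2 + 5)/3 = (⅓)*7 = 7/3)
-K(-100, 76) = -1*7/3 = -7/3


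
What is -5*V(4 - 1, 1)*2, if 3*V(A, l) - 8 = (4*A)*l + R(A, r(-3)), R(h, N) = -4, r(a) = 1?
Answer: -160/3 ≈ -53.333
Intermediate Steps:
V(A, l) = 4/3 + 4*A*l/3 (V(A, l) = 8/3 + ((4*A)*l - 4)/3 = 8/3 + (4*A*l - 4)/3 = 8/3 + (-4 + 4*A*l)/3 = 8/3 + (-4/3 + 4*A*l/3) = 4/3 + 4*A*l/3)
-5*V(4 - 1, 1)*2 = -5*(4/3 + (4/3)*(4 - 1)*1)*2 = -5*(4/3 + (4/3)*3*1)*2 = -5*(4/3 + 4)*2 = -5*16/3*2 = -80/3*2 = -160/3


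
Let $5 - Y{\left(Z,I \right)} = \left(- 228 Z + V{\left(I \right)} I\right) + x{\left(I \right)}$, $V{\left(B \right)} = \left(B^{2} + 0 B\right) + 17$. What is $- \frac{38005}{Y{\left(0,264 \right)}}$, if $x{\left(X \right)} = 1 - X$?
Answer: $\frac{38005}{18403964} \approx 0.002065$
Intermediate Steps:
$V{\left(B \right)} = 17 + B^{2}$ ($V{\left(B \right)} = \left(B^{2} + 0\right) + 17 = B^{2} + 17 = 17 + B^{2}$)
$Y{\left(Z,I \right)} = 4 + I + 228 Z - I \left(17 + I^{2}\right)$ ($Y{\left(Z,I \right)} = 5 - \left(\left(- 228 Z + \left(17 + I^{2}\right) I\right) - \left(-1 + I\right)\right) = 5 - \left(\left(- 228 Z + I \left(17 + I^{2}\right)\right) - \left(-1 + I\right)\right) = 5 - \left(1 - I - 228 Z + I \left(17 + I^{2}\right)\right) = 4 + I + 228 Z - I \left(17 + I^{2}\right)$)
$- \frac{38005}{Y{\left(0,264 \right)}} = - \frac{38005}{4 - 264^{3} - 4224 + 228 \cdot 0} = - \frac{38005}{4 - 18399744 - 4224 + 0} = - \frac{38005}{-18403964} = \left(-38005\right) \left(- \frac{1}{18403964}\right) = \frac{38005}{18403964}$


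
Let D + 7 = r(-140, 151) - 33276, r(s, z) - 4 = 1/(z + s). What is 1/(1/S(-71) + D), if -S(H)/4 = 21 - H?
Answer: -4048/134713035 ≈ -3.0049e-5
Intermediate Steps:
r(s, z) = 4 + 1/(s + z) (r(s, z) = 4 + 1/(z + s) = 4 + 1/(s + z))
S(H) = -84 + 4*H (S(H) = -4*(21 - H) = -84 + 4*H)
D = -366068/11 (D = -7 + ((1 + 4*(-140) + 4*151)/(-140 + 151) - 33276) = -7 + ((1 - 560 + 604)/11 - 33276) = -7 + ((1/11)*45 - 33276) = -7 + (45/11 - 33276) = -7 - 365991/11 = -366068/11 ≈ -33279.)
1/(1/S(-71) + D) = 1/(1/(-84 + 4*(-71)) - 366068/11) = 1/(1/(-84 - 284) - 366068/11) = 1/(1/(-368) - 366068/11) = 1/(-1/368 - 366068/11) = 1/(-134713035/4048) = -4048/134713035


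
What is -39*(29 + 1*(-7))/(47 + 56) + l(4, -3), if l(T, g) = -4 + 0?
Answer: -1270/103 ≈ -12.330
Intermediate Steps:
l(T, g) = -4
-39*(29 + 1*(-7))/(47 + 56) + l(4, -3) = -39*(29 + 1*(-7))/(47 + 56) - 4 = -39*(29 - 7)/103 - 4 = -858/103 - 4 = -1270/103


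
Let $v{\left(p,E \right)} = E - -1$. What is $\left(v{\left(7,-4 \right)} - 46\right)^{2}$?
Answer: $2401$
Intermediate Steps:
$v{\left(p,E \right)} = 1 + E$ ($v{\left(p,E \right)} = E + 1 = 1 + E$)
$\left(v{\left(7,-4 \right)} - 46\right)^{2} = \left(\left(1 - 4\right) - 46\right)^{2} = \left(-3 - 46\right)^{2} = \left(-49\right)^{2} = 2401$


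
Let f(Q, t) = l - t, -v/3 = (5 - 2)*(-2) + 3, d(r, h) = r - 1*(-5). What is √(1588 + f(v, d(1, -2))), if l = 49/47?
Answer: 3*√388549/47 ≈ 39.787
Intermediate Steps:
d(r, h) = 5 + r (d(r, h) = r + 5 = 5 + r)
l = 49/47 (l = 49*(1/47) = 49/47 ≈ 1.0426)
v = 9 (v = -3*((5 - 2)*(-2) + 3) = -3*(3*(-2) + 3) = -3*(-6 + 3) = -3*(-3) = 9)
f(Q, t) = 49/47 - t
√(1588 + f(v, d(1, -2))) = √(1588 + (49/47 - (5 + 1))) = √(1588 + (49/47 - 1*6)) = √(1588 + (49/47 - 6)) = √(1588 - 233/47) = √(74403/47) = 3*√388549/47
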